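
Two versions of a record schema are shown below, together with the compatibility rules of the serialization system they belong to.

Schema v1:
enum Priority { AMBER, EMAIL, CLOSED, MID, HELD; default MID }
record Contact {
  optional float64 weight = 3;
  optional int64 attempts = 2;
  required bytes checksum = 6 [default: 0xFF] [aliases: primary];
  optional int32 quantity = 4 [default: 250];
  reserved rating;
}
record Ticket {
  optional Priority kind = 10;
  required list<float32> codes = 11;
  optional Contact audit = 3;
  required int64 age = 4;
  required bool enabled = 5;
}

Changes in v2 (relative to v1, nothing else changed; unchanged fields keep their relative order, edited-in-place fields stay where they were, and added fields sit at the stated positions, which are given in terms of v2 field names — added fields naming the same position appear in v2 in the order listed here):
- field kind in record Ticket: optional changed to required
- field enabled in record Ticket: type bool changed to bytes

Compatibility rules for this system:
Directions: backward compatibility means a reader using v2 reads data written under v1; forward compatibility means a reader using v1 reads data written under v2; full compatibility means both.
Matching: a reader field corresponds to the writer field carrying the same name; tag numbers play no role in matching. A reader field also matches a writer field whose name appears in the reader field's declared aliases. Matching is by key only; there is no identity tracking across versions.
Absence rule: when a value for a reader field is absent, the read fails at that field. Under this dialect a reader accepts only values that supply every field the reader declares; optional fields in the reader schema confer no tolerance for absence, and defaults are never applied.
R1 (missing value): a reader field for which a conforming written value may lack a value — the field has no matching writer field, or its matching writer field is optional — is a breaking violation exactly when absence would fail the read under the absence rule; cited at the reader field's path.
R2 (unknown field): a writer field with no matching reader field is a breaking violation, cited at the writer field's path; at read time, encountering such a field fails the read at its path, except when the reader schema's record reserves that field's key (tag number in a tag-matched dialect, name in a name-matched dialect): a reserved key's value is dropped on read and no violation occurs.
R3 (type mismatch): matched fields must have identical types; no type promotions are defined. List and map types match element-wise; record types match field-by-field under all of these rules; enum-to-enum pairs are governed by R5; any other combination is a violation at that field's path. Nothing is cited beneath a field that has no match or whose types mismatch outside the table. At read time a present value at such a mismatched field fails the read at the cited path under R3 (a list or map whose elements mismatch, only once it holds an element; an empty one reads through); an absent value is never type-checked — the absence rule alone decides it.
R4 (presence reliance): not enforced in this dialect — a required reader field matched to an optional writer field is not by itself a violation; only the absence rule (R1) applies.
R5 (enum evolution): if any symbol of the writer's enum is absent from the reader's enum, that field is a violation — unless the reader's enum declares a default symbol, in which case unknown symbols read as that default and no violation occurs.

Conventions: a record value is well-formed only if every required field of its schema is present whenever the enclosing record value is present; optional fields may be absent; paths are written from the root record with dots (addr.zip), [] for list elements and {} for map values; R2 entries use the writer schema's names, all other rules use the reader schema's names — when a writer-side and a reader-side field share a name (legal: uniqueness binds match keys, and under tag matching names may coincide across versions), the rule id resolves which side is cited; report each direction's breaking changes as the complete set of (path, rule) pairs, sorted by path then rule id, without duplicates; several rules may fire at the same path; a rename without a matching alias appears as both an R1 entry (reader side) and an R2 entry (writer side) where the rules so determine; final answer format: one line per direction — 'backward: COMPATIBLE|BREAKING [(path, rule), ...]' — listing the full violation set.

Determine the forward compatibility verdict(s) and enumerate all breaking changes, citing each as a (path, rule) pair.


each type pair in Ticket: writer, then reader
forward pass over Ticket, reader schema v1, writer schema v2:
  kind: paired with writer kind (Priority -> Priority; writer required)
  codes: paired with writer codes (list<float32> -> list<float32>; writer required)
  audit: paired with writer audit (Contact -> Contact; writer optional)
  age: paired with writer age (int64 -> int64; writer required)
  enabled: paired with writer enabled (bytes -> bool; writer required)
  audit.weight: paired with writer audit.weight (float64 -> float64; writer optional)
  audit.attempts: paired with writer audit.attempts (int64 -> int64; writer optional)
  audit.checksum: paired with writer audit.checksum (bytes -> bytes; writer required)
  audit.quantity: paired with writer audit.quantity (int32 -> int32; writer optional)
  R1 fires at audit
  R1 fires at audit.attempts
  R1 fires at audit.quantity
  R1 fires at audit.weight
  R3 fires at enabled
  => forward verdict for Ticket: BREAKING, 5 violation(s)

forward: BREAKING [(audit, R1), (audit.attempts, R1), (audit.quantity, R1), (audit.weight, R1), (enabled, R3)]


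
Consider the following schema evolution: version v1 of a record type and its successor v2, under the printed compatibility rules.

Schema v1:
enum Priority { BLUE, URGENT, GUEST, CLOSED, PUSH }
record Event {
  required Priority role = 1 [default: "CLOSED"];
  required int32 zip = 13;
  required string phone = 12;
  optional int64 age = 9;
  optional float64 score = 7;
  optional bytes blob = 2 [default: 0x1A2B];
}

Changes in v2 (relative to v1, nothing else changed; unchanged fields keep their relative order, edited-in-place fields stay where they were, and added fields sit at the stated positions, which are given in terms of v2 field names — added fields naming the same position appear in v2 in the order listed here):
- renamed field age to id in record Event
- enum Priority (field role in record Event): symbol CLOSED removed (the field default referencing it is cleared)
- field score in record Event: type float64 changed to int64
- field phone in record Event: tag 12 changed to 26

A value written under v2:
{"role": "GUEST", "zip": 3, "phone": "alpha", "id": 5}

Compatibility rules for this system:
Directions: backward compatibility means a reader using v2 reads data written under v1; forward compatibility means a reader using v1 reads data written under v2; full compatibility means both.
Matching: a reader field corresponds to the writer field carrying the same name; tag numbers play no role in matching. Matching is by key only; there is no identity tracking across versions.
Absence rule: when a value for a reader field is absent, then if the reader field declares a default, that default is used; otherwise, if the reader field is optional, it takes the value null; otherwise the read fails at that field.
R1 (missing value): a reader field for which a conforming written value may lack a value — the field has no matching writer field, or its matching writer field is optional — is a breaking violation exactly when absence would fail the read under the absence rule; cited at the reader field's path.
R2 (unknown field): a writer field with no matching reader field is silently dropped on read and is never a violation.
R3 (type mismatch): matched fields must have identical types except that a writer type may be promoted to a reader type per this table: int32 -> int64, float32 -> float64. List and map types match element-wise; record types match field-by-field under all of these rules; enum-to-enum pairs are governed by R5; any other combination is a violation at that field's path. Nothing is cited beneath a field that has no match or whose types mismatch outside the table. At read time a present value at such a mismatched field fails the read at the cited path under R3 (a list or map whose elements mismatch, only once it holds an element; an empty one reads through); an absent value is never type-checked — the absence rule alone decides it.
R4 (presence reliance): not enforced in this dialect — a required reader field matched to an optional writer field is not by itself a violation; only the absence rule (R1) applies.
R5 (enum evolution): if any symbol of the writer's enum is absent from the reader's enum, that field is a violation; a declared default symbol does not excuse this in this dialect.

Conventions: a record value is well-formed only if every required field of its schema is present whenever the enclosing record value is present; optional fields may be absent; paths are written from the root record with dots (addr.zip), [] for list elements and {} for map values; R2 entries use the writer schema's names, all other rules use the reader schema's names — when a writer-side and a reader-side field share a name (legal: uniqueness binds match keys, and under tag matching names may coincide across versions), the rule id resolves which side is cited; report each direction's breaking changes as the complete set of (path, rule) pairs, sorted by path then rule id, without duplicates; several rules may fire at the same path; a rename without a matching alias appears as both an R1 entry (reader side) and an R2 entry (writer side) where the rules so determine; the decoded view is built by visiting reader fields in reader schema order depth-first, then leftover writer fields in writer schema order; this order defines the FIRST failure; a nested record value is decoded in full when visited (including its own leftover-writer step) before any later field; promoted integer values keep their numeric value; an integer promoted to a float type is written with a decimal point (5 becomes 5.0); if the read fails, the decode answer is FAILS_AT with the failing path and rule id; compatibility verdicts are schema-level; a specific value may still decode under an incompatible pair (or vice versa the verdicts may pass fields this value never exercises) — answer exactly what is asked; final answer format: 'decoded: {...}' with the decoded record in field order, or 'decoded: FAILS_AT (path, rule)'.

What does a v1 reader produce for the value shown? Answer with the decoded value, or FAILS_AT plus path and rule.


each type pair in Event: writer, then reader
decode walk for Event under reader schema v1:
  role := "GUEST"
  zip := 3
  phone := "alpha"
  age := null (absent, optional -> null)
  score := null (absent, optional -> null)
  blob := 0x1A2B (absent -> default)
  writer id: unknown -> dropped
  => decoded: {"role": "GUEST", "zip": 3, "phone": "alpha", "age": null, "score": null, "blob": 0x1A2B}
the rest of the Event diff is inert for this question:
  enum Priority (field role in record Event): symbol CLOSED removed (the field default referencing it is cleared) -> schema-level compatibility only; this Event value's decode is unchanged
  field score in record Event: type float64 changed to int64 -> schema-level compatibility only; this Event value's decode is unchanged
  field phone in record Event: tag 12 changed to 26 -> inert under this dialect — no rule fires on Event and the result does not move

decoded: {"role": "GUEST", "zip": 3, "phone": "alpha", "age": null, "score": null, "blob": 0x1A2B}


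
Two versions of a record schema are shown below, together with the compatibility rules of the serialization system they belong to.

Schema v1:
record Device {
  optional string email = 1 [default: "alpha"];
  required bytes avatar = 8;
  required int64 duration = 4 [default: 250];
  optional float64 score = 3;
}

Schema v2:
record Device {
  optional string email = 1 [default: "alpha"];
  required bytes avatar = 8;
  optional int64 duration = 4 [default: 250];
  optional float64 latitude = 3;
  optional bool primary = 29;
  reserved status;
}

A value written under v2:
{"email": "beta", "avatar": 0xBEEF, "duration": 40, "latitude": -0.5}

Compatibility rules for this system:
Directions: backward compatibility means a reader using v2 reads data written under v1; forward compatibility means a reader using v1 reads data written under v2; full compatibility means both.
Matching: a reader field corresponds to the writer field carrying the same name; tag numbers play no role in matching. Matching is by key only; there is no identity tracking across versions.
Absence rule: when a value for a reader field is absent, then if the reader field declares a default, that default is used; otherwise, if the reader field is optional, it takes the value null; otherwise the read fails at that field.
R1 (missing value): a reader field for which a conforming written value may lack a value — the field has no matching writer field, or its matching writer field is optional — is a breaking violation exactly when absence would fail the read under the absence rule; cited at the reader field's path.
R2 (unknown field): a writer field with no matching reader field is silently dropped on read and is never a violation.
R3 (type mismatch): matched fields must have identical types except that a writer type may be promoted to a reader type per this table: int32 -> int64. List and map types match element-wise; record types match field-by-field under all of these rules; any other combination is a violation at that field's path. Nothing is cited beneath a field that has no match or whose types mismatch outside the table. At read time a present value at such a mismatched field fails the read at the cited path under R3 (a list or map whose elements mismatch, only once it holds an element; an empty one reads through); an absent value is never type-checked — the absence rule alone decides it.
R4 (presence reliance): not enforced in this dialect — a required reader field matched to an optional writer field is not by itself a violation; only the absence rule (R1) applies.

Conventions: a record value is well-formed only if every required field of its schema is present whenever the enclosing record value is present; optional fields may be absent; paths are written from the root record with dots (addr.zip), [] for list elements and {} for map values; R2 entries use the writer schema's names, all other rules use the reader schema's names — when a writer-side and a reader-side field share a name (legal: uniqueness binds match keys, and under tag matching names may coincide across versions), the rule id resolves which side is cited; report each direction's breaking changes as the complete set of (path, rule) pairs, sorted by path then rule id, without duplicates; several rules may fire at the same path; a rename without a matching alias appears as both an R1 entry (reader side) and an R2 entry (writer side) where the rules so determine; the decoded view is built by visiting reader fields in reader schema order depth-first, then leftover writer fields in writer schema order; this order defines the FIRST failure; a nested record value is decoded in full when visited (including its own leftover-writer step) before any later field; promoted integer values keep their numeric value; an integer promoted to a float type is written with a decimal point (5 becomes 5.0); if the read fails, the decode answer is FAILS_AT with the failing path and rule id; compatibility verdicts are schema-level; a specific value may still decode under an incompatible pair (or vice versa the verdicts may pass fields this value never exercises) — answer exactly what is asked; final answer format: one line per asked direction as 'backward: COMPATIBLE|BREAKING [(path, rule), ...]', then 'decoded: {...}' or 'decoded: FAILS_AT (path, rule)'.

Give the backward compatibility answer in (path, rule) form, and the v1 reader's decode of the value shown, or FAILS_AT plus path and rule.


arrows below run writer -> reader for Device
backward for Device (reader v2, writer v1):
  email <- email (string -> string, writer optional)
  avatar <- avatar (bytes -> bytes, writer required)
  duration <- duration (int64 -> int64, writer required)
  latitude has no writer counterpart
  primary has no writer counterpart
  score (writer side), unknown to reader
  => no violations; backward on Device: COMPATIBLE
decode (reader v1):
  email := "beta"
  avatar := 0xBEEF
  duration := 40
  score := null (not supplied -> null)
  writer latitude: unmatched, discarded
  => decoded: {"email": "beta", "avatar": 0xBEEF, "duration": 40, "score": null}
the other Device changes do not affect what is asked:
  field duration in record Device: required changed to optional -> triggers nothing under Device's printed rules — same verdict
  added field primary to record Device: optional bool, tag 29 (in v2 it sits last) -> triggers nothing under Device's printed rules — same verdict

backward: COMPATIBLE []; decoded: {"email": "beta", "avatar": 0xBEEF, "duration": 40, "score": null}


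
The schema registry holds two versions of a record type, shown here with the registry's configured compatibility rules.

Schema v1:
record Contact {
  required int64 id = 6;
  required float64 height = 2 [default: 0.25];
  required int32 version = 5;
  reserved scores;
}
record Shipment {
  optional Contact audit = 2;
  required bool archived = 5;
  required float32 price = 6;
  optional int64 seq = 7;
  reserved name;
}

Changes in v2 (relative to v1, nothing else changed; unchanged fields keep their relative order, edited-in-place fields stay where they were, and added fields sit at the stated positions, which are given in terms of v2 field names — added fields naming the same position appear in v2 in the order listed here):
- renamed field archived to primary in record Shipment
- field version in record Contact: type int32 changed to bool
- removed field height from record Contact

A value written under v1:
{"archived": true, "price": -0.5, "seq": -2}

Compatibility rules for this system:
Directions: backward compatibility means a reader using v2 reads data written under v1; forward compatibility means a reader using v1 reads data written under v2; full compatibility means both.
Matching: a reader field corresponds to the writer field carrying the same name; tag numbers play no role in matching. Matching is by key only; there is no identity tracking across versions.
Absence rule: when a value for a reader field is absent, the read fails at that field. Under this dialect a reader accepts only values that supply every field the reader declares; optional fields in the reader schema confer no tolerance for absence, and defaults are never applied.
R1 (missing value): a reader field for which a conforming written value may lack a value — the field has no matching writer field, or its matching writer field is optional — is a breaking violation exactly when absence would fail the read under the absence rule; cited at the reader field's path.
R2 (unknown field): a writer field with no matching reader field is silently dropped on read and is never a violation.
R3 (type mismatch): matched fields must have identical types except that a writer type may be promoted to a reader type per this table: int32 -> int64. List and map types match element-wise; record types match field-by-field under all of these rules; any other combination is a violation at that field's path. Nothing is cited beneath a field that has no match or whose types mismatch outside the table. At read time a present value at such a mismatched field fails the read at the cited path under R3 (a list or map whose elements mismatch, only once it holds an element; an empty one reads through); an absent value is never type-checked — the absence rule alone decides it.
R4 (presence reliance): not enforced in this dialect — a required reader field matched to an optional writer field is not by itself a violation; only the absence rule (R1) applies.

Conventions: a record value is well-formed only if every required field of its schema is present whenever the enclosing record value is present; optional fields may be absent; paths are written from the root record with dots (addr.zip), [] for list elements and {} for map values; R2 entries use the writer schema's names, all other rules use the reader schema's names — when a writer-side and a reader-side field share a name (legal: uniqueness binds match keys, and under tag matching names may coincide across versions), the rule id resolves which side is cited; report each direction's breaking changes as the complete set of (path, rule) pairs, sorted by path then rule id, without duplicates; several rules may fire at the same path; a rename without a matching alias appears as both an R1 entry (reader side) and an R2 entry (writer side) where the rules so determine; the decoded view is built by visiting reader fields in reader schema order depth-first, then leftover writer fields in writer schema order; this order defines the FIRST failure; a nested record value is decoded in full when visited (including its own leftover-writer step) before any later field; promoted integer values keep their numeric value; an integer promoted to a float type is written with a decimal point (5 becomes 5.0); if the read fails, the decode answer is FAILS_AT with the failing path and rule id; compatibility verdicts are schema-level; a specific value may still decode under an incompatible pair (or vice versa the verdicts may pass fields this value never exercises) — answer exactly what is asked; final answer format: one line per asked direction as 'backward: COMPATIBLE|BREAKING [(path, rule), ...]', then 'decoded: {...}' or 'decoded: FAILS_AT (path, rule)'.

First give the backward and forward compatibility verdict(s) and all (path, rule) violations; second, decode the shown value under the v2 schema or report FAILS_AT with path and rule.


backward: BREAKING [(audit, R1), (audit.version, R3), (primary, R1), (seq, R1)]; forward: BREAKING [(archived, R1), (audit, R1), (audit.height, R1), (audit.version, R3), (seq, R1)]; decoded: FAILS_AT (audit, R1)

each type pair in Shipment: writer, then reader
checking backward for Shipment: reader v2 against writer v1:
  Contact -> Contact, writer optional: audit aligns to audit
  primary: no writer match
  float32 -> float32, writer required: price aligns to price
  int64 -> int64, writer optional: seq aligns to seq
  archived (writer side), unknown to reader
  int64 -> int64, writer required: audit.id aligns to audit.id
  int32 -> bool, writer required: audit.version aligns to audit.version
  audit.height (writer side), unknown to reader
  R1 fires at audit
  R3 fires at audit.version
  R1 fires at primary
  R1 fires at seq
  => backward: BREAKING (4)
checking forward for Shipment: reader v1 against writer v2:
  Contact -> Contact, writer optional: audit aligns to audit
  archived: no writer match
  float32 -> float32, writer required: price aligns to price
  int64 -> int64, writer optional: seq aligns to seq
  primary (writer side), unknown to reader
  int64 -> int64, writer required: audit.id aligns to audit.id
  audit.height: no writer match
  bool -> int32, writer required: audit.version aligns to audit.version
  R1 fires at archived
  R1 fires at audit
  R1 fires at audit.height
  R3 fires at audit.version
  R1 fires at seq
  => forward: BREAKING (5)
decode walk for Shipment under reader schema v2:
  read fails at audit under R1 (no fill)
  => FAILS_AT (audit, R1)


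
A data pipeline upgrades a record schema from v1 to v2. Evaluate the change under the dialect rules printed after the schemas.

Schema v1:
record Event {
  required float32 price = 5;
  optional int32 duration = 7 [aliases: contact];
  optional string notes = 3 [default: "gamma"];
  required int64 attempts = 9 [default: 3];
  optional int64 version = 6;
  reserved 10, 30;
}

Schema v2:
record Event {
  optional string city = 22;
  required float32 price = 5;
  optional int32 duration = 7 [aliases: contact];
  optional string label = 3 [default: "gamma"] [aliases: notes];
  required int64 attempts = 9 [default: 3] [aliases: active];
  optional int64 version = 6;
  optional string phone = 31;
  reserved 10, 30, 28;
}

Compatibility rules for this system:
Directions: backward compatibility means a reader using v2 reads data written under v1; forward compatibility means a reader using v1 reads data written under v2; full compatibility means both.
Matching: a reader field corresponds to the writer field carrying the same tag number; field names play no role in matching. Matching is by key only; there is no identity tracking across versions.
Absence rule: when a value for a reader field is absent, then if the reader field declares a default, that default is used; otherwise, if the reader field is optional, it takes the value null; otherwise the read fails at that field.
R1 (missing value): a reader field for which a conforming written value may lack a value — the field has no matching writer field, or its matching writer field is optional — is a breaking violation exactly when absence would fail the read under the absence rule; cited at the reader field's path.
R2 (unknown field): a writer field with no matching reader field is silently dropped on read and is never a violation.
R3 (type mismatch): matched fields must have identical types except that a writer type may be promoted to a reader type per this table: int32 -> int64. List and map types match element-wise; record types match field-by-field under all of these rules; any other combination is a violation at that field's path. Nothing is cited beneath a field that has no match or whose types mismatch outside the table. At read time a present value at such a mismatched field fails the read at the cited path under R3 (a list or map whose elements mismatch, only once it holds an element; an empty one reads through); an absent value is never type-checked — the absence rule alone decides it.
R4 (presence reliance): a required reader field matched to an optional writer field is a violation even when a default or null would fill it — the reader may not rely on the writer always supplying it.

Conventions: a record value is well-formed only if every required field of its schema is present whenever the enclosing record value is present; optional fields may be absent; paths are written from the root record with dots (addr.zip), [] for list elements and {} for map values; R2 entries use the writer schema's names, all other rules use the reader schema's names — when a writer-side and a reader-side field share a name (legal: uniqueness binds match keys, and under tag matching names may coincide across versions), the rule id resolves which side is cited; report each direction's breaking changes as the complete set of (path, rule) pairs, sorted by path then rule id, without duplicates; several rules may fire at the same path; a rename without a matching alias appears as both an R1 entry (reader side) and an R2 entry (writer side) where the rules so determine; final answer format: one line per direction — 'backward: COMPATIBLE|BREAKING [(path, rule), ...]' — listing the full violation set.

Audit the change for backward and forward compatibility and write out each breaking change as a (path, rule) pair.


arrows below run writer -> reader for Event
backward on Event — v2 reading data written by v1:
  city: no writer match
  price: paired with writer price (float32 -> float32; writer required)
  duration: paired with writer duration (int32 -> int32; writer optional)
  label: paired with writer notes (string -> string; writer optional)
  attempts: paired with writer attempts (int64 -> int64; writer required)
  version: paired with writer version (int64 -> int64; writer optional)
  phone: no writer match
  => backward verdict for Event: COMPATIBLE, no violations
forward on Event — v1 reading data written by v2:
  price: paired with writer price (float32 -> float32; writer required)
  duration: paired with writer duration (int32 -> int32; writer optional)
  notes: paired with writer label (string -> string; writer optional)
  attempts: paired with writer attempts (int64 -> int64; writer required)
  version: paired with writer version (int64 -> int64; writer optional)
  leftover writer field: city
  leftover writer field: phone
  => forward verdict for Event: COMPATIBLE, no violations

backward: COMPATIBLE []; forward: COMPATIBLE []


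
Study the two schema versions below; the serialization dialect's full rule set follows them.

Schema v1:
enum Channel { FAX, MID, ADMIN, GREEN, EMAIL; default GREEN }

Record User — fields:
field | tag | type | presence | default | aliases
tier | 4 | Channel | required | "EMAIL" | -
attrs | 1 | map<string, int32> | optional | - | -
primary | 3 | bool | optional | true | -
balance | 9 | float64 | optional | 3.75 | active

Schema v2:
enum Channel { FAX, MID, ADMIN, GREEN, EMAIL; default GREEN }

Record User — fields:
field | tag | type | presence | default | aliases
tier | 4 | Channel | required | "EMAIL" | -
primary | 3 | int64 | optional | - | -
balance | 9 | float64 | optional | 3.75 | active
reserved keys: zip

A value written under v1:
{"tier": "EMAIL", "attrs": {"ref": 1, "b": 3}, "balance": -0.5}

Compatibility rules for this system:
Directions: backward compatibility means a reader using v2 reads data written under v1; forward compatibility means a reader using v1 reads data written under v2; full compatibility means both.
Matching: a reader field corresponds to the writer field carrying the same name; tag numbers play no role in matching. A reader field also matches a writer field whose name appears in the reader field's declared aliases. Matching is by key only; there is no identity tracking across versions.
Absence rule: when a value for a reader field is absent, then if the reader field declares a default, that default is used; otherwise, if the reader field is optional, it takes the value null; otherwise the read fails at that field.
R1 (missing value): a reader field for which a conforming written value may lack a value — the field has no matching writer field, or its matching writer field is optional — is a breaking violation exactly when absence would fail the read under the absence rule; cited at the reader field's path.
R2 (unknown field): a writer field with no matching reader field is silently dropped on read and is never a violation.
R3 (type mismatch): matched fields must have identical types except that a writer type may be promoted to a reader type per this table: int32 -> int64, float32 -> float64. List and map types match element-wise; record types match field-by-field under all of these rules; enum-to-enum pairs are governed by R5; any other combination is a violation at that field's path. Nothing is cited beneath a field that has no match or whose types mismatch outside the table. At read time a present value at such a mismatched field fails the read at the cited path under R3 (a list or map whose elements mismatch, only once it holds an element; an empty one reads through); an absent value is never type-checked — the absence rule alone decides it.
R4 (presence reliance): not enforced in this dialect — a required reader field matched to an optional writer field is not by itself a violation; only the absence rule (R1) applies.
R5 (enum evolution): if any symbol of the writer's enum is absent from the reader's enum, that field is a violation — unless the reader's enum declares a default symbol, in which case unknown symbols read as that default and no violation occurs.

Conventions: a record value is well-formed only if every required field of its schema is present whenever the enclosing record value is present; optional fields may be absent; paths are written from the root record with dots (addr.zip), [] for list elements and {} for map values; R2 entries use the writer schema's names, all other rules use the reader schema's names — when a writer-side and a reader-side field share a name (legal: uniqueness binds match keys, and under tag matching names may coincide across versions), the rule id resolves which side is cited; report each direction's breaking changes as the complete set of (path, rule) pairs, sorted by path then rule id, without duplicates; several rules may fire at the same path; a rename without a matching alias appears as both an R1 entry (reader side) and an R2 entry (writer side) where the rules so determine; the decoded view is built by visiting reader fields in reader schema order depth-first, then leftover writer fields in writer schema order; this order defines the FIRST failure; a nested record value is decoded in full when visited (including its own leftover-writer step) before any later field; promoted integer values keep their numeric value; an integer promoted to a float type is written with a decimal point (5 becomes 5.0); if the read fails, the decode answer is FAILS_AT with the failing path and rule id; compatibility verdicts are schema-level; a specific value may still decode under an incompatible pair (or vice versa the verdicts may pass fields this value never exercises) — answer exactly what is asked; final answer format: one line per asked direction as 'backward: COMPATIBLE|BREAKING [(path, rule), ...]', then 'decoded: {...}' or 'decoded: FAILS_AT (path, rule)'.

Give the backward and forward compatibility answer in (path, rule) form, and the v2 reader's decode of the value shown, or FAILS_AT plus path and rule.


in User below, arrows point writer -> reader
backward for User (reader v2, writer v1):
  tier <- tier (Channel -> Channel, writer required)
  primary <- primary (bool -> int64, writer optional)
  balance <- balance (float64 -> float64, writer optional)
  writer attrs: unknown to reader
  rule R3 violated at primary
  => backward verdict for User: BREAKING, 1 violation(s)
forward for User (reader v1, writer v2):
  tier <- tier (Channel -> Channel, writer required)
  attrs: no writer match
  primary <- primary (int64 -> bool, writer optional)
  balance <- balance (float64 -> float64, writer optional)
  rule R3 violated at primary
  => forward verdict for User: BREAKING, 1 violation(s)
migrating the User value to v2:
  tier := "EMAIL"
  primary := null (absent, optional -> null)
  balance := -0.5
  writer attrs: unknown -> dropped
  => decoded: {"tier": "EMAIL", "primary": null, "balance": -0.5}

backward: BREAKING [(primary, R3)]; forward: BREAKING [(primary, R3)]; decoded: {"tier": "EMAIL", "primary": null, "balance": -0.5}


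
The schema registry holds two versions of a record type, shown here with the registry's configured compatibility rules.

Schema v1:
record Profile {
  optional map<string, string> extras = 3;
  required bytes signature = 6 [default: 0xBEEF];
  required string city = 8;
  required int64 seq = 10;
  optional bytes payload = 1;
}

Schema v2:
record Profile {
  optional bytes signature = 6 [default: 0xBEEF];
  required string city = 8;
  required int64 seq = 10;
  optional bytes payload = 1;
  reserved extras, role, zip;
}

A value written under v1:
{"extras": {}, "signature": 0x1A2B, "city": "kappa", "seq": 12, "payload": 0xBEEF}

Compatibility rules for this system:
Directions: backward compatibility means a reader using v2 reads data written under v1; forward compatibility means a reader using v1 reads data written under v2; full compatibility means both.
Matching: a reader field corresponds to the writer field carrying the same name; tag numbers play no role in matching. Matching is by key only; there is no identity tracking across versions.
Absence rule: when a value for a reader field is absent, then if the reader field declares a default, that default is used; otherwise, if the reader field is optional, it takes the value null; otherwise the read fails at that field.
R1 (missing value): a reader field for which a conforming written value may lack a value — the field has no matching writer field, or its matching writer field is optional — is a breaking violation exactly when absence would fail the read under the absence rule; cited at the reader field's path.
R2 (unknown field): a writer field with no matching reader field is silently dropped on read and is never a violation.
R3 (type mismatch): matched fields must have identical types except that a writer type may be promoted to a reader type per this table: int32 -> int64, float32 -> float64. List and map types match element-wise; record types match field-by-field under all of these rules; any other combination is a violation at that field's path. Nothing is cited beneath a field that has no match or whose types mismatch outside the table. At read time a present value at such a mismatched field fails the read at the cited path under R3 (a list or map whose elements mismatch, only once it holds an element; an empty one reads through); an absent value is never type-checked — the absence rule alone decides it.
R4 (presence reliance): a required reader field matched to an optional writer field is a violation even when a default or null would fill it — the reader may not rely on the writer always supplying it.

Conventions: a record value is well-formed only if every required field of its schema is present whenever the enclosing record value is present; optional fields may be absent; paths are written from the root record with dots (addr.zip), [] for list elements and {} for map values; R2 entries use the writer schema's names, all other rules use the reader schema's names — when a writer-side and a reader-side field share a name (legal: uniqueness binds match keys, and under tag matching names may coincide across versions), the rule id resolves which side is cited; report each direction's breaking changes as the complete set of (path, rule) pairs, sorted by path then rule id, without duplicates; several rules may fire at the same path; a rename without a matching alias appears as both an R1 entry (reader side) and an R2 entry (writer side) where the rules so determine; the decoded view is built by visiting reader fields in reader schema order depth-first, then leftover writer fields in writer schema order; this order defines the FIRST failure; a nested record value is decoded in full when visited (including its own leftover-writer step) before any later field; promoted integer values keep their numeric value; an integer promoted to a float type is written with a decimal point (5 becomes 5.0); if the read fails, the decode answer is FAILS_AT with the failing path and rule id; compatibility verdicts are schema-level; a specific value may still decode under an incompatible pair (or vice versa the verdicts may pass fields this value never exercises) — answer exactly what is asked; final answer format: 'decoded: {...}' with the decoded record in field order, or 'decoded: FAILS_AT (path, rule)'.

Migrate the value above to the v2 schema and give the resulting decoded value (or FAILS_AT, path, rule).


arrows below run writer -> reader for Profile
decode walk for Profile under reader schema v2:
  signature := 0x1A2B
  city := "kappa"
  seq := 12
  payload := 0xBEEF
  writer extras: unknown -> dropped
  => decoded: {"signature": 0x1A2B, "city": "kappa", "seq": 12, "payload": 0xBEEF}
remaining Profile differences; none change what is asked:
  field signature in record Profile: required changed to optional -> affects the rule determinations only; this particular Profile value decodes identically

decoded: {"signature": 0x1A2B, "city": "kappa", "seq": 12, "payload": 0xBEEF}


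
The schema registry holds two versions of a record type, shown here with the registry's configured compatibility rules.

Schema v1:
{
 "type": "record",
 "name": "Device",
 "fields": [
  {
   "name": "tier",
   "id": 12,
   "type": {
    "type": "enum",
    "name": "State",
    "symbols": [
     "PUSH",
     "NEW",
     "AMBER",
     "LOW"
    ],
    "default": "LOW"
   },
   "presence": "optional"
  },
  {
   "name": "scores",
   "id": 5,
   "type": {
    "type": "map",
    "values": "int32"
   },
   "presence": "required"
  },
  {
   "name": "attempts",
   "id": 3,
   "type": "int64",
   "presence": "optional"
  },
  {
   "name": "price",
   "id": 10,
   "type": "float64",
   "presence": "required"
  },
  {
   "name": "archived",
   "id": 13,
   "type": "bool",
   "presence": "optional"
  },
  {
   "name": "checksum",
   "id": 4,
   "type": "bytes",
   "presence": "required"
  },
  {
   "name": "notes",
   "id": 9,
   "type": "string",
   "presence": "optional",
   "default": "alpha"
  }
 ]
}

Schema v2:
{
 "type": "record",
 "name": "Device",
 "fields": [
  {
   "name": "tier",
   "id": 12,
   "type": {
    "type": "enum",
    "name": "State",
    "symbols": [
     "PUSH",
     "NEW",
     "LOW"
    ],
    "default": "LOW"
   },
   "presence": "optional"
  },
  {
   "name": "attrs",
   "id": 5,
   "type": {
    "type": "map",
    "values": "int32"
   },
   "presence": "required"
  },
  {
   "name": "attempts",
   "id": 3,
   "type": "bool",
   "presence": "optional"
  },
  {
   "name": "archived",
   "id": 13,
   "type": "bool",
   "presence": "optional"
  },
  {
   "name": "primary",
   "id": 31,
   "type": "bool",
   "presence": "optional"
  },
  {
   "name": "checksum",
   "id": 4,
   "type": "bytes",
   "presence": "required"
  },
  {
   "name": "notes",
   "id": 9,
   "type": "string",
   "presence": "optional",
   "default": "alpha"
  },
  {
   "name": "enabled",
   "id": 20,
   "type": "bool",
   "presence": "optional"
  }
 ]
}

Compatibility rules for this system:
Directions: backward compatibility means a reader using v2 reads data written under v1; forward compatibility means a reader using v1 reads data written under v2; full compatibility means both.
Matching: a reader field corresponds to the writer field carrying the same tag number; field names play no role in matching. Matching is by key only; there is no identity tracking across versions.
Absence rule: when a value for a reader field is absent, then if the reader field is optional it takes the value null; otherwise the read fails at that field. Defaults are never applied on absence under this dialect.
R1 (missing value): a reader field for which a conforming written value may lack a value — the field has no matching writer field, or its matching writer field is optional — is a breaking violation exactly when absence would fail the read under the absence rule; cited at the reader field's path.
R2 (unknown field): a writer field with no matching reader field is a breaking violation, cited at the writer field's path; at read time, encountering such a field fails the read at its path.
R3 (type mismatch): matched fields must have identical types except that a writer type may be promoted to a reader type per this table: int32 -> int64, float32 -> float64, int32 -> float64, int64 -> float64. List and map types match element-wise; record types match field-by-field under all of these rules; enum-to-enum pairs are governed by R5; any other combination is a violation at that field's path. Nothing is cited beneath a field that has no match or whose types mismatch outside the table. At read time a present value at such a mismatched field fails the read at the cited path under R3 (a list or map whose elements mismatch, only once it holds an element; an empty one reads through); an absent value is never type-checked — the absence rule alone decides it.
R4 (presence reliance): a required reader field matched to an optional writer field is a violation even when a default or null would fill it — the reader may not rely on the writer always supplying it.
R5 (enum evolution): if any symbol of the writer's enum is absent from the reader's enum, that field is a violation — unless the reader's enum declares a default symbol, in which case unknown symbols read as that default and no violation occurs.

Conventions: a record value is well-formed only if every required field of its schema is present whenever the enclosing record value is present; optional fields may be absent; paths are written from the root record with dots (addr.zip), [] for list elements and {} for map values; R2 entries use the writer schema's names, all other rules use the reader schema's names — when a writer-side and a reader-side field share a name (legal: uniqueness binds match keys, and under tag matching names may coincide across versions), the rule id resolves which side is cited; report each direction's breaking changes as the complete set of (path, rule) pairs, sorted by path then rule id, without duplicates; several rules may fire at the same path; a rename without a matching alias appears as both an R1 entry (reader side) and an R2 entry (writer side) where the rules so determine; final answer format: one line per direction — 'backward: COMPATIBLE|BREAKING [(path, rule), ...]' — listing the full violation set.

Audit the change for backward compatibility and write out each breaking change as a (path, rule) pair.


backward: BREAKING [(attempts, R3), (price, R2)]

in Device below, arrows point writer -> reader
backward for Device (reader v2, writer v1):
  tier: State -> State, writer optional; from tier
  attrs: map<string, int32> -> map<string, int32>, writer required; from scores
  attempts: int64 -> bool, writer optional; from attempts
  archived: bool -> bool, writer optional; from archived
  primary: no writer-side match
  checksum: bytes -> bytes, writer required; from checksum
  notes: string -> string, writer optional; from notes
  enabled: no writer-side match
  writer price: unknown to reader
  rule R3 violated at attempts
  rule R2 violated at price
  => backward: BREAKING (2)
the rest of the Device diff is inert for this question:
  added field enabled to record Device: optional bool, tag 20 (in v2 it sits last) -> its effect on Device is confined to the forward direction, not asked
  enum State (field tier in record Device): symbol AMBER removed -> no rule fires on it in Device's dialect; the asked verdict holds
  renamed field scores to attrs in record Device -> no rule fires on it in Device's dialect; the asked verdict holds
  added field primary to record Device: optional bool, tag 31 (in v2 it sits immediately before checksum) -> its effect on Device is confined to the forward direction, not asked
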